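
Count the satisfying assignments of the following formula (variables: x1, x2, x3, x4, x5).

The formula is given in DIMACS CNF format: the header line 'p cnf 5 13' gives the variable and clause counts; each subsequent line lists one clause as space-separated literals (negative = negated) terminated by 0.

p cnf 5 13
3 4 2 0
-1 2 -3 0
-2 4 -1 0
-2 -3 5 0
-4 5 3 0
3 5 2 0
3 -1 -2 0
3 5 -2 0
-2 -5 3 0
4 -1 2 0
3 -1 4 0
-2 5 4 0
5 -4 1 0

8

There are 2^5 = 32 truth assignments over (x1, x2, x3, x4, x5).
Split on x3. With x3 = True, the clauses containing x3 are satisfied and ¬x3 drops from the rest; 6 of the 2^4 = 16 assignments to the other variables satisfy what remains.
With x3 = False, by the same count on the reduced clause set, 2 assignments work.
Total: 6 + 2 = 8.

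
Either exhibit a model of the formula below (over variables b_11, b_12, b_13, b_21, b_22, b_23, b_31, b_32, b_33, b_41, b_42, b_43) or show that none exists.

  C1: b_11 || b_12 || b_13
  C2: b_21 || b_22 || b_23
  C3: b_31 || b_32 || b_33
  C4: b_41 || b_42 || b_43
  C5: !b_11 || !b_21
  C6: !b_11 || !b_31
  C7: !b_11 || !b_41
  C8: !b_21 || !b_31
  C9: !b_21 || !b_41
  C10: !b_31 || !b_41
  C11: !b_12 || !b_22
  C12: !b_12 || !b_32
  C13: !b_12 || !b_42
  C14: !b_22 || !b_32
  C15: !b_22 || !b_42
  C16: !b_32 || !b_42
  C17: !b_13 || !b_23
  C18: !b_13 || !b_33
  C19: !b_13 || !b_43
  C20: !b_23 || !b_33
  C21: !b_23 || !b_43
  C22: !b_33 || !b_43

Case b_11 = false:
Case b_12 = true:
Unit clause (!b_22) forces b_22 = false.
Unit clause (!b_32) forces b_32 = false.
Unit clause (!b_42) forces b_42 = false.
Case b_21 = true:
Unit clause (!b_31) forces b_31 = false.
Unit clause (b_33) forces b_33 = true.
Unit clause (!b_41) forces b_41 = false.
Unit clause (b_43) forces b_43 = true.
That conflicts with the unit clause (!b_43).
That branch fails; take b_21 = false instead.
Unit clause (b_23) forces b_23 = true.
Unit clause (!b_13) forces b_13 = false.
Unit clause (!b_33) forces b_33 = false.
Unit clause (b_31) forces b_31 = true.
Unit clause (!b_41) forces b_41 = false.
Unit clause (b_43) forces b_43 = true.
That conflicts with the unit clause (!b_43).
Either choice for b_21 ends in contradiction.
That branch fails; take b_12 = false instead.
Unit clause (b_13) forces b_13 = true.
Unit clause (!b_23) forces b_23 = false.
Unit clause (!b_33) forces b_33 = false.
Unit clause (!b_43) forces b_43 = false.
Case b_21 = true:
Unit clause (!b_31) forces b_31 = false.
Unit clause (b_32) forces b_32 = true.
Unit clause (!b_41) forces b_41 = false.
Unit clause (b_42) forces b_42 = true.
That conflicts with the unit clause (!b_42).
That branch fails; take b_21 = false instead.
Unit clause (b_22) forces b_22 = true.
Unit clause (!b_32) forces b_32 = false.
Unit clause (b_31) forces b_31 = true.
Unit clause (!b_41) forces b_41 = false.
Unit clause (b_42) forces b_42 = true.
That conflicts with the unit clause (!b_42).
Either choice for b_21 ends in contradiction.
Either choice for b_12 ends in contradiction.
That branch fails; take b_11 = true instead.
Unit clause (!b_21) forces b_21 = false.
Unit clause (!b_31) forces b_31 = false.
Unit clause (!b_41) forces b_41 = false.
Case b_22 = true:
Unit clause (!b_12) forces b_12 = false.
Unit clause (!b_32) forces b_32 = false.
Unit clause (b_33) forces b_33 = true.
Unit clause (!b_42) forces b_42 = false.
Unit clause (b_43) forces b_43 = true.
That conflicts with the unit clause (!b_43).
That branch fails; take b_22 = false instead.
Unit clause (b_23) forces b_23 = true.
Unit clause (!b_13) forces b_13 = false.
Unit clause (!b_33) forces b_33 = false.
Unit clause (b_32) forces b_32 = true.
Unit clause (!b_12) forces b_12 = false.
Unit clause (!b_42) forces b_42 = false.
Unit clause (b_43) forces b_43 = true.
That conflicts with the unit clause (!b_43).
Either choice for b_22 ends in contradiction.
Either choice for b_11 ends in contradiction.

UNSATISFIABLE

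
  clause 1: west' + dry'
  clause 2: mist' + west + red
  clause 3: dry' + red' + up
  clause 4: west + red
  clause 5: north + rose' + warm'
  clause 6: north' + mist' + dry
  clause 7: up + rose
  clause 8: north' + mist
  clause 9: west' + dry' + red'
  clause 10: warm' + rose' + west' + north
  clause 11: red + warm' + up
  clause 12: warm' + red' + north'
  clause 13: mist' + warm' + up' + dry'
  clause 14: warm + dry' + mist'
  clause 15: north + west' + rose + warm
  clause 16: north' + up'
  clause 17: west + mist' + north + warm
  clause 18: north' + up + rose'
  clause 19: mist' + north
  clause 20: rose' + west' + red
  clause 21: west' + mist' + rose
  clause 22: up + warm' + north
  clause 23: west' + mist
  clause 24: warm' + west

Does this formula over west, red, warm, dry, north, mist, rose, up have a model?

Yes

Branch on west: set west = 0.
From the singleton clause (red), red = 1.
From the singleton clause (warm'), warm = 0.
Branch on dry: set dry = 1.
From the singleton clause (up), up = 1.
From the singleton clause (mist'), mist = 0.
From the singleton clause (north'), north = 0.
All clauses hold; rose can take either value.
A satisfying assignment: west ↦ 0,  red ↦ 1,  warm ↦ 0,  dry ↦ 1,  north ↦ 0,  mist ↦ 0,  rose ↦ 0,  up ↦ 1.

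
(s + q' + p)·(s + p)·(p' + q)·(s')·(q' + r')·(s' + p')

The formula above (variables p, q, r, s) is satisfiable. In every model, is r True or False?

False

Suppose r = 1.
(s') alone gives s = 0.
(p) alone gives p = 1.
(q) alone gives q = 1.
That conflicts with the unit clause (q').
So every satisfying assignment has r = False.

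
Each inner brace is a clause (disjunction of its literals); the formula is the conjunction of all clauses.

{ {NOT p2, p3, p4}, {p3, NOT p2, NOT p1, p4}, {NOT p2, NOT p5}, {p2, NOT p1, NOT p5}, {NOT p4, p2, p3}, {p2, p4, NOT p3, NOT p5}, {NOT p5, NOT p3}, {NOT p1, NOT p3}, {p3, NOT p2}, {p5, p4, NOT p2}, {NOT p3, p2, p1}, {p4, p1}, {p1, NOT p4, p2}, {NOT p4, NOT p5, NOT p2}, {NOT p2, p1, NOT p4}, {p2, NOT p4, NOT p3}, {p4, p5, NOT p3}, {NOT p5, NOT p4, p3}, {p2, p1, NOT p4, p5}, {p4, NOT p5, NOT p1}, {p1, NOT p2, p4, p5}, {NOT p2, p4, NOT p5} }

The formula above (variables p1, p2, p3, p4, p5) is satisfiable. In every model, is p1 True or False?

True

Suppose p1 = false.
The clause (p4) is unit, so p4 = true.
The clause (p2) is unit, so p2 = true.
But (NOT p2) is also a unit clause — contradiction.
So every satisfying assignment has p1 = True.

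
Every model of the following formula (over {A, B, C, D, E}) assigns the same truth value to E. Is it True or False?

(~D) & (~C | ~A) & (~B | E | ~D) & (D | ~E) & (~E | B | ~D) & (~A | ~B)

Suppose E = 1.
From the singleton clause (~D), D = 0.
Now (D) is unsatisfied and unit — conflict.
So every satisfying assignment has E = False.

False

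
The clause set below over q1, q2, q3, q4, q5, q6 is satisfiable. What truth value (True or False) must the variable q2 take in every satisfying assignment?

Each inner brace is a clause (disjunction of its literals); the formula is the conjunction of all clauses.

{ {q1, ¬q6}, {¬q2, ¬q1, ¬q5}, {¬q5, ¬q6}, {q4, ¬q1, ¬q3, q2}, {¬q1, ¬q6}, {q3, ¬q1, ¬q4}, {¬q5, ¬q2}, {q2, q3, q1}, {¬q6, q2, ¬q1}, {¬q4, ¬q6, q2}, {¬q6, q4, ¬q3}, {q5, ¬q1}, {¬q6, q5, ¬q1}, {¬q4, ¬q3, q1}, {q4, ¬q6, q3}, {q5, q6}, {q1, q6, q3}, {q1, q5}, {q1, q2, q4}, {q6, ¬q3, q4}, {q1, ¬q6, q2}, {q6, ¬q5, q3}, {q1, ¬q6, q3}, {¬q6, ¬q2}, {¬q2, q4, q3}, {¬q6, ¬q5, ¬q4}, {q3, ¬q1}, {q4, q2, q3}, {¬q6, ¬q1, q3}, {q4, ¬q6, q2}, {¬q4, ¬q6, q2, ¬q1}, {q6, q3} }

Suppose q2 = True.
Unit clause (¬q5) forces q5 = False.
Unit clause (¬q1) forces q1 = False.
But (q1) is also a unit clause — contradiction.
So every satisfying assignment has q2 = False.

False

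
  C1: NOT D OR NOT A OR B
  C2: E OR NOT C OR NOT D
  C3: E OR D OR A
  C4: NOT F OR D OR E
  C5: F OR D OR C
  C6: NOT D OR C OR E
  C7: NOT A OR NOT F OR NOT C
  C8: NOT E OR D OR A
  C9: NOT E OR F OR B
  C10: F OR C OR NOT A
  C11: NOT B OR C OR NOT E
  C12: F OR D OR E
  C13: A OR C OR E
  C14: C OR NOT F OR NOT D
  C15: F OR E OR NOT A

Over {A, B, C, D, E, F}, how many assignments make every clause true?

6

There are 2^6 = 64 truth assignments over (A, B, C, D, E, F).
Split on D. With D = true, the clauses containing D are satisfied and NOT D drops from the rest; 4 of the 2^5 = 32 assignments to the other variables satisfy what remains.
With D = false, by the same count on the reduced clause set, 2 assignments work.
(One model: A=F, B=F, C=T, D=T, E=T, F=T.)
Total: 4 + 2 = 6.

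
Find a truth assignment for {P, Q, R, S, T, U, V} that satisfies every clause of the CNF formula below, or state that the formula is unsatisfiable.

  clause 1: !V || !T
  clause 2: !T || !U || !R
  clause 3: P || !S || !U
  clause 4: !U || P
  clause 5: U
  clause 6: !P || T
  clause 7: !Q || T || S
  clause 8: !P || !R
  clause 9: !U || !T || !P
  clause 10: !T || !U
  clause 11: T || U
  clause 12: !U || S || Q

Unit clause (U) forces U = true.
Unit clause (P) forces P = true.
Unit clause (T) forces T = true.
Now (!T) is unsatisfied and unit — conflict.

UNSATISFIABLE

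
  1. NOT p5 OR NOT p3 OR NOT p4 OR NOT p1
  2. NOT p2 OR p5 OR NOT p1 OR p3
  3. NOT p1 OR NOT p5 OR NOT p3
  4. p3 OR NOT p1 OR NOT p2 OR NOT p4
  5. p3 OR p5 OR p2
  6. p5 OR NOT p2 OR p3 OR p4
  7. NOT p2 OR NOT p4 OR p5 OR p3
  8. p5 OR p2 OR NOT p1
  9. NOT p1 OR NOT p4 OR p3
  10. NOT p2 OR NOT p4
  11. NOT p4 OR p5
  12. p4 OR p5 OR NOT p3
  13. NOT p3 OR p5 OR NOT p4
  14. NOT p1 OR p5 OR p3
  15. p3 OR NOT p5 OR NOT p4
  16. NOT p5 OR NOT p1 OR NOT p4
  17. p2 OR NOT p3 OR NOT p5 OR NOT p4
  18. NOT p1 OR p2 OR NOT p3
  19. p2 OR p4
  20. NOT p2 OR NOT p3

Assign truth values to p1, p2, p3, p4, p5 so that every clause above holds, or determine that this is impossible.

Try p2 = true.
From the singleton clause (NOT p4), p4 = false.
From the singleton clause (NOT p3), p3 = false.
From the singleton clause (p5), p5 = true.
No clause remains; p1 is free.

p1: true, p2: true, p3: false, p4: false, p5: true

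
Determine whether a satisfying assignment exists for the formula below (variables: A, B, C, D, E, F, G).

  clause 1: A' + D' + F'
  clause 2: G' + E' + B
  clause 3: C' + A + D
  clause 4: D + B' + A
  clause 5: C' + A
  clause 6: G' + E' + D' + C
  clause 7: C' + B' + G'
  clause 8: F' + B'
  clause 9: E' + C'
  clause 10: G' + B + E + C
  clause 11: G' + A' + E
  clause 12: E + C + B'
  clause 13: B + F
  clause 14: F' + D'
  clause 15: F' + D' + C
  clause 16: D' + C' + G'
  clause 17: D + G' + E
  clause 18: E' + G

Suppose C = 1.
(A) alone gives A = 1.
(E') alone gives E = 0.
(G') alone gives G = 0.
Suppose D = 0.
Suppose F = 1.
(B') alone gives B = 0.
Every clause now holds.
A satisfying assignment: A ↦ 1,  B ↦ 0,  C ↦ 1,  D ↦ 0,  E ↦ 0,  F ↦ 1,  G ↦ 0.

Satisfiable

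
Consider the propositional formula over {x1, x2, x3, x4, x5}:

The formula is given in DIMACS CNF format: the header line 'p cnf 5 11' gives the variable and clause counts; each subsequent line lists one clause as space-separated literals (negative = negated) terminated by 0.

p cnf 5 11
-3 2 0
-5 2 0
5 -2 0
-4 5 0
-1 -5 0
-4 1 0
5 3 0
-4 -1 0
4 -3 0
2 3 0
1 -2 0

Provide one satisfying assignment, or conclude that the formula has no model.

Try x3 = False.
Unit clause (x5) forces x5 = True.
Unit clause (x2) forces x2 = True.
Unit clause (¬x1) forces x1 = False.
But (x1) is also a unit clause — contradiction.
Backtrack on x3: now try x3 = True.
Unit clause (x2) forces x2 = True.
Unit clause (x5) forces x5 = True.
Unit clause (¬x1) forces x1 = False.
But (x1) is also a unit clause — contradiction.
Either choice for x3 ends in contradiction.

UNSATISFIABLE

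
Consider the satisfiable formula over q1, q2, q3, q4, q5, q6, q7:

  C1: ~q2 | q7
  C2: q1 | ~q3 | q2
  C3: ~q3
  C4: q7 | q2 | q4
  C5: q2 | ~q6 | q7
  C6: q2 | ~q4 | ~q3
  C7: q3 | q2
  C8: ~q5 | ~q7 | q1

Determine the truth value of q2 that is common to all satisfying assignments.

Suppose q2 = 0.
From the singleton clause (~q3), q3 = 0.
Now (q3) is unsatisfied and unit — conflict.
So every satisfying assignment has q2 = True.

True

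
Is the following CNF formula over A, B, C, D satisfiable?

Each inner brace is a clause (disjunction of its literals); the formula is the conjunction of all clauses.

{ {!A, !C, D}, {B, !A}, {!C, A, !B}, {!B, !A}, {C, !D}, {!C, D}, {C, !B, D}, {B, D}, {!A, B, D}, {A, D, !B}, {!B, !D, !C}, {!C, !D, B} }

Unsatisfiable

Try B = true.
From the singleton clause (!A), A = false.
From the singleton clause (!C), C = false.
From the singleton clause (!D), D = false.
But (D) is also a unit clause — contradiction.
So B must be the other value — set B = false.
From the singleton clause (!A), A = false.
From the singleton clause (D), D = true.
From the singleton clause (C), C = true.
But (!C) is also a unit clause — contradiction.
Either choice for B ends in contradiction.
No assignment satisfies every clause.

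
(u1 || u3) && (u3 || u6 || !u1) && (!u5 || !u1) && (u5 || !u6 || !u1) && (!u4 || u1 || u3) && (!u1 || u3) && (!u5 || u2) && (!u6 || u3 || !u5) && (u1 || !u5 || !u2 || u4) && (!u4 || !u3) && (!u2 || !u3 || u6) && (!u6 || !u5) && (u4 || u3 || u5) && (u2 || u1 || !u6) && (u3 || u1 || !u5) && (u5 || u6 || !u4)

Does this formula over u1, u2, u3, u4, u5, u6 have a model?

Suppose u1 = false.
Unit clause (u3) forces u3 = true.
Unit clause (!u4) forces u4 = false.
Suppose u5 = false.
Suppose u2 = true.
Unit clause (u6) forces u6 = true.
All clauses are satisfied.
A satisfying assignment: u1=false,  u2=true,  u3=true,  u4=false,  u5=false,  u6=true.

Satisfiable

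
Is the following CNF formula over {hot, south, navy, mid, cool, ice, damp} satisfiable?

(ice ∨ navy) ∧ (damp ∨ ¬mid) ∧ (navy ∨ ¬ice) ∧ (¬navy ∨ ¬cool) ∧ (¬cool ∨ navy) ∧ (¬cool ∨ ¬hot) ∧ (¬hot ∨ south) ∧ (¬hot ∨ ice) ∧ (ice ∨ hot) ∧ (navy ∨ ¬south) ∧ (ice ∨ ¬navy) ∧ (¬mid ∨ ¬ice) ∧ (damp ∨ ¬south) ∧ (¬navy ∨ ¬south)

Branch on ice: set ice = True.
The clause (navy) is unit, so navy = True.
The clause (¬cool) is unit, so cool = False.
The clause (¬mid) is unit, so mid = False.
The clause (¬south) is unit, so south = False.
The clause (¬hot) is unit, so hot = False.
All clauses hold; damp can take either value.
A satisfying assignment: hot: False, south: False, navy: True, mid: False, cool: False, ice: True, damp: False.

Yes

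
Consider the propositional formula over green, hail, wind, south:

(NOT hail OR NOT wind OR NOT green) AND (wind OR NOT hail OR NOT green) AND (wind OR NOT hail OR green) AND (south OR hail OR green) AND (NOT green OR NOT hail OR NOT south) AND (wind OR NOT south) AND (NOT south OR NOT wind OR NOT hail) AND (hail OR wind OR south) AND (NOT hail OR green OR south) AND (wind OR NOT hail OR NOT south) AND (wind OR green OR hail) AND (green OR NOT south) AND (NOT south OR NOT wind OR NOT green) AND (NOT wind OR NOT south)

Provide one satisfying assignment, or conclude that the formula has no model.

Branch on wind: set wind = true.
The clause (NOT south) is unit, so south = false.
Branch on hail: set hail = false.
The clause (green) is unit, so green = true.
Every clause now holds.

green: true,  hail: false,  wind: true,  south: false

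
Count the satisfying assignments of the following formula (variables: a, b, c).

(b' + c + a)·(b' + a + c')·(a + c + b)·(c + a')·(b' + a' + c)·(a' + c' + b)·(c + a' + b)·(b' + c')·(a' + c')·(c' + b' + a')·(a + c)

There are 2^3 = 8 truth assignments over (a, b, c).
Check each against the 11 clauses (columns in the order a, b, c):
  F F F  ✗ fails (a + c + b)
  F F T  ✓ satisfies all
  F T F  ✗ fails (b' + c + a)
  F T T  ✗ fails (b' + a + c')
  T F F  ✗ fails (c + a')
  T F T  ✗ fails (a' + c' + b)
  T T F  ✗ fails (c + a')
  T T T  ✗ fails (b' + c')
1 of the 8 rows is a model.

1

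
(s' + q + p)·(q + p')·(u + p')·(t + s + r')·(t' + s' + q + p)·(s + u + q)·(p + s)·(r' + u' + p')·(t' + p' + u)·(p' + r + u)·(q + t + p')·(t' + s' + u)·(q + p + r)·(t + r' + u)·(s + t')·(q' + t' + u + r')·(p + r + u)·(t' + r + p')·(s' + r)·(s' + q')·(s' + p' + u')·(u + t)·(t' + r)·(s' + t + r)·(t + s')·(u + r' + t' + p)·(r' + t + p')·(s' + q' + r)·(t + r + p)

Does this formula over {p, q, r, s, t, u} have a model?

Try q = 1.
The clause (s') is unit, so s = 0.
The clause (p) is unit, so p = 1.
The clause (u) is unit, so u = 1.
The clause (r') is unit, so r = 0.
The clause (t') is unit, so t = 0.
All clauses are satisfied.
A satisfying assignment: p: 1, q: 1, r: 0, s: 0, t: 0, u: 1.

Satisfiable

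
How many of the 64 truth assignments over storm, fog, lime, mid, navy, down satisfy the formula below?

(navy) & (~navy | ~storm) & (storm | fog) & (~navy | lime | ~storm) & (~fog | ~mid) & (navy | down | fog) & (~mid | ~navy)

There are 2^6 = 64 truth assignments over (storm, fog, lime, mid, navy, down).
Split on navy. With navy = 1, the clauses containing navy are satisfied and ~navy drops from the rest; 4 of the 2^5 = 32 assignments to the other variables satisfy what remains.
With navy = 0, by the same count on the reduced clause set, 0 assignments work.
(One model: storm=F, fog=T, lime=F, mid=F, navy=T, down=F.)
Total: 4 + 0 = 4.

4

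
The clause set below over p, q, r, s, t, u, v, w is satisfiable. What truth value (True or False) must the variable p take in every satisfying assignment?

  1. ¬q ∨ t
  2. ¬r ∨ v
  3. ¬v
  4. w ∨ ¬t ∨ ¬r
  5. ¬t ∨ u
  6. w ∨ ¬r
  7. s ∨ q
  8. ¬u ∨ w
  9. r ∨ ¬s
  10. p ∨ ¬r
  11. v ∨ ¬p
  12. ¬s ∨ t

False

Suppose p = True.
Unit clause (¬v) forces v = False.
Now (v) is unsatisfied and unit — conflict.
So every satisfying assignment has p = False.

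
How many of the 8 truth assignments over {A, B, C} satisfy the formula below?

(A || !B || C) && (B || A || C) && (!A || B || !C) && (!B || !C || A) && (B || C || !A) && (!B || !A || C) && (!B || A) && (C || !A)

There are 2^3 = 8 truth assignments over (A, B, C).
Check each against the 8 clauses (columns in the order A, B, C):
  F F F  ✗ fails (B || A || C)
  F F T  ✓ satisfies all
  F T F  ✗ fails (A || !B || C)
  F T T  ✗ fails (!B || !C || A)
  T F F  ✗ fails (B || C || !A)
  T F T  ✗ fails (!A || B || !C)
  T T F  ✗ fails (!B || !A || C)
  T T T  ✓ satisfies all
2 of the 8 rows are models.

2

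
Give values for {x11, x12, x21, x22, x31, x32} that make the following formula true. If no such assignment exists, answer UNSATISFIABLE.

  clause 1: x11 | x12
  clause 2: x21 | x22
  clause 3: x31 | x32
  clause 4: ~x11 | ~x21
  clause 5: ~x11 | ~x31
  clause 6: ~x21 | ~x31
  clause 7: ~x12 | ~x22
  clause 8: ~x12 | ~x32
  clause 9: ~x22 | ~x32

Branch on x11: set x11 = 1.
Unit clause (~x21) forces x21 = 0.
Unit clause (x22) forces x22 = 1.
Unit clause (~x31) forces x31 = 0.
Unit clause (x32) forces x32 = 1.
Now (~x32) is unsatisfied and unit — conflict.
So x11 must be the other value — set x11 = 0.
Unit clause (x12) forces x12 = 1.
Unit clause (~x22) forces x22 = 0.
Unit clause (x21) forces x21 = 1.
Unit clause (~x31) forces x31 = 0.
Unit clause (x32) forces x32 = 1.
Now (~x32) is unsatisfied and unit — conflict.
Neither x11 = 1 nor x11 = 0 works.

UNSATISFIABLE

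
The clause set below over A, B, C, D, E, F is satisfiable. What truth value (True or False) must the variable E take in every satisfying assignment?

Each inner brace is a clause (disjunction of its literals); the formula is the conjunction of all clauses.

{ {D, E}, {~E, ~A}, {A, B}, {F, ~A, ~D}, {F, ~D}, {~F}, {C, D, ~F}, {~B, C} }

True

Suppose E = 0.
The clause (D) is unit, so D = 1.
The clause (F) is unit, so F = 1.
That conflicts with the unit clause (~F).
So every satisfying assignment has E = True.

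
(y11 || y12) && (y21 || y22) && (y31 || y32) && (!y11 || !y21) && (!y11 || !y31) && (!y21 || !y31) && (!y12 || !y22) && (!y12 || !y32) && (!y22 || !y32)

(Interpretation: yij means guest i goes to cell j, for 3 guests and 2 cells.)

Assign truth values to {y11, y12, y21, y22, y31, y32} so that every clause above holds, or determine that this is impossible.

Suppose y11 = true.
Unit clause (!y21) forces y21 = false.
Unit clause (y22) forces y22 = true.
Unit clause (!y31) forces y31 = false.
Unit clause (y32) forces y32 = true.
That conflicts with the unit clause (!y32).
Backtrack on y11: now try y11 = false.
Unit clause (y12) forces y12 = true.
Unit clause (!y22) forces y22 = false.
Unit clause (y21) forces y21 = true.
Unit clause (!y31) forces y31 = false.
Unit clause (y32) forces y32 = true.
That conflicts with the unit clause (!y32).
Neither y11 = true nor y11 = false works.

UNSATISFIABLE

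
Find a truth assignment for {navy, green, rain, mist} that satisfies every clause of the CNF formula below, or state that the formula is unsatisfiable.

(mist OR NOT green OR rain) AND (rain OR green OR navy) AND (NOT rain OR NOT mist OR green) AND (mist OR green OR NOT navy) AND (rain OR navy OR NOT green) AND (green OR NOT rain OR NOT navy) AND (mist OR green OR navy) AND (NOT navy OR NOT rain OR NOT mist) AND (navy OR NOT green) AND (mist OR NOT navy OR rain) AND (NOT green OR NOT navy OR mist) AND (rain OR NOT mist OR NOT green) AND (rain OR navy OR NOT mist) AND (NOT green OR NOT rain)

navy: true,  green: false,  rain: false,  mist: true

Case navy = true:
Case mist = true:
(NOT rain) alone gives rain = false.
(NOT green) alone gives green = false.
All clauses are satisfied.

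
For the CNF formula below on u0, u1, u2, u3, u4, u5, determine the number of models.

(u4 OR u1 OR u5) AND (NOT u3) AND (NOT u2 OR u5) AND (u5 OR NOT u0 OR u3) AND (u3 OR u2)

There are 2^6 = 64 truth assignments over (u0, u1, u2, u3, u4, u5).
Split on u3. With u3 = true, the clauses containing u3 are satisfied and NOT u3 drops from the rest; 0 of the 2^5 = 32 assignments to the other variables satisfy what remains.
With u3 = false, by the same count on the reduced clause set, 8 assignments work.
Total: 0 + 8 = 8.

8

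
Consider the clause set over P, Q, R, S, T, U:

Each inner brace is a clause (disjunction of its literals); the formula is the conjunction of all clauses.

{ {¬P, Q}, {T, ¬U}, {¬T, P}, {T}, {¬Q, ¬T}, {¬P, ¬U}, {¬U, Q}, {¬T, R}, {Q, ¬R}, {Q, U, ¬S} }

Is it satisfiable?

No

(T) alone gives T = True.
(P) alone gives P = True.
(Q) alone gives Q = True.
That conflicts with the unit clause (¬Q).
No assignment satisfies every clause.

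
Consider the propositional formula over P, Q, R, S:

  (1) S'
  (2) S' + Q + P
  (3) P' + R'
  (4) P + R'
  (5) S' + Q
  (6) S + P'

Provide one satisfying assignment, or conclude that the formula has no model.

P=0; Q=1; R=0; S=0

The clause (S') is unit, so S = 0.
The clause (P') is unit, so P = 0.
The clause (R') is unit, so R = 0.
No clause remains; Q is free.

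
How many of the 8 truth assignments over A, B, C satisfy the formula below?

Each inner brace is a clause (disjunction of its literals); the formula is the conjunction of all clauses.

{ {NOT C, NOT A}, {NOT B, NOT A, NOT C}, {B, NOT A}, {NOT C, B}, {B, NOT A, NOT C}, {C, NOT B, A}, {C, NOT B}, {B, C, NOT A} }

2

There are 2^3 = 8 truth assignments over (A, B, C).
Split on A. With A = true, the clauses containing A are satisfied and NOT A drops from the rest; 0 of the 2^2 = 4 assignments to the other variables satisfy what remains.
With A = false, by the same count on the reduced clause set, 2 assignments work.
(One model: A=F, B=F, C=F.)
Total: 0 + 2 = 2.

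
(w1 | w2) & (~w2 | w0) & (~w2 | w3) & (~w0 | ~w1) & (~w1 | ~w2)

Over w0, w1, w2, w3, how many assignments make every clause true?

There are 2^4 = 16 truth assignments over (w0, w1, w2, w3).
Split on w3. With w3 = 1, the clauses containing w3 are satisfied and ~w3 drops from the rest; 2 of the 2^3 = 8 assignments to the other variables satisfy what remains.
With w3 = 0, by the same count on the reduced clause set, 1 assignment works.
(One model: w0=F, w1=T, w2=F, w3=F.)
Total: 2 + 1 = 3.

3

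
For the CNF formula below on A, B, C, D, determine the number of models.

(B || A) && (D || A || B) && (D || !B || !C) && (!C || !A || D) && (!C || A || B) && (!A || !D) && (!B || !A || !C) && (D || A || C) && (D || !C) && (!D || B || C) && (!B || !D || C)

There are 2^4 = 16 truth assignments over (A, B, C, D).
Check each against the 11 clauses (columns in the order A, B, C, D):
  F F F F  ✗ fails (B || A)
  F F F T  ✗ fails (B || A)
  F F T F  ✗ fails (B || A)
  F F T T  ✗ fails (B || A)
  F T F F  ✗ fails (D || A || C)
  F T F T  ✗ fails (!B || !D || C)
  F T T F  ✗ fails (D || !B || !C)
  F T T T  ✓ satisfies all
  T F F F  ✓ satisfies all
  T F F T  ✗ fails (!A || !D)
  T F T F  ✗ fails (!C || !A || D)
  T F T T  ✗ fails (!A || !D)
  T T F F  ✓ satisfies all
  T T F T  ✗ fails (!A || !D)
  T T T F  ✗ fails (D || !B || !C)
  T T T T  ✗ fails (!A || !D)
3 of the 16 rows are models.

3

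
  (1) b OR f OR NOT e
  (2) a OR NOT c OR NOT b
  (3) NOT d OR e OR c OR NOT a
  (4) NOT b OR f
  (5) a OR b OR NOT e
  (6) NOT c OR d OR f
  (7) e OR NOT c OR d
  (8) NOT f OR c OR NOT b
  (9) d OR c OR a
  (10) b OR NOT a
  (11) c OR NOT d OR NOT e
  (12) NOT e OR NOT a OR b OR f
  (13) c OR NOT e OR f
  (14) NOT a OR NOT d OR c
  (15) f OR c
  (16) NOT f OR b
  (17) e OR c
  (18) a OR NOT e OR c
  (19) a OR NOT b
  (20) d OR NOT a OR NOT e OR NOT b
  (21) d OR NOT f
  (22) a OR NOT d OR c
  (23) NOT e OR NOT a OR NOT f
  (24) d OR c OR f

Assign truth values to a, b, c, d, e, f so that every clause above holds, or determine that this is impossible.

Case b = false:
From the singleton clause (NOT a), a = false.
From the singleton clause (NOT e), e = false.
From the singleton clause (NOT f), f = false.
From the singleton clause (c), c = true.
From the singleton clause (d), d = true.
All clauses are satisfied.

a=false, b=false, c=true, d=true, e=false, f=false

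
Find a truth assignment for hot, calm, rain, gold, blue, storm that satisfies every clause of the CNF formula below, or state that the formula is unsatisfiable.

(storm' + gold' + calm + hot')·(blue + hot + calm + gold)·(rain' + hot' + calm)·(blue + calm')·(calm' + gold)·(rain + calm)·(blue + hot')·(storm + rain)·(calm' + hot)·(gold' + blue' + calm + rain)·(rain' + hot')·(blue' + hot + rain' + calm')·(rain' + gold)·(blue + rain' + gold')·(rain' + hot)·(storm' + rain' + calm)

hot=1,  calm=1,  rain=0,  gold=1,  blue=1,  storm=1

Suppose blue = 1.
Suppose calm = 1.
(gold) alone gives gold = 1.
(hot) alone gives hot = 1.
(rain') alone gives rain = 0.
(storm) alone gives storm = 1.
This assignment satisfies each clause.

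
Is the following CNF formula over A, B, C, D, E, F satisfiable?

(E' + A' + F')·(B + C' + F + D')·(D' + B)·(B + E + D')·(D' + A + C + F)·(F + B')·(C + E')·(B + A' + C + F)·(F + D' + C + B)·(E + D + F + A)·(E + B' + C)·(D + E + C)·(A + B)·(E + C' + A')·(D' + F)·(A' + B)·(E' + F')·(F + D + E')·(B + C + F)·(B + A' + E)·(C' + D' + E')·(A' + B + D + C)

Branch on D: set D = 0.
Branch on F: set F = 1.
From the singleton clause (E'), E = 0.
From the singleton clause (C), C = 1.
From the singleton clause (A'), A = 0.
From the singleton clause (B), B = 1.
This assignment satisfies each clause.
A satisfying assignment: A ↦ 0, B ↦ 1, C ↦ 1, D ↦ 0, E ↦ 0, F ↦ 1.

Yes, satisfiable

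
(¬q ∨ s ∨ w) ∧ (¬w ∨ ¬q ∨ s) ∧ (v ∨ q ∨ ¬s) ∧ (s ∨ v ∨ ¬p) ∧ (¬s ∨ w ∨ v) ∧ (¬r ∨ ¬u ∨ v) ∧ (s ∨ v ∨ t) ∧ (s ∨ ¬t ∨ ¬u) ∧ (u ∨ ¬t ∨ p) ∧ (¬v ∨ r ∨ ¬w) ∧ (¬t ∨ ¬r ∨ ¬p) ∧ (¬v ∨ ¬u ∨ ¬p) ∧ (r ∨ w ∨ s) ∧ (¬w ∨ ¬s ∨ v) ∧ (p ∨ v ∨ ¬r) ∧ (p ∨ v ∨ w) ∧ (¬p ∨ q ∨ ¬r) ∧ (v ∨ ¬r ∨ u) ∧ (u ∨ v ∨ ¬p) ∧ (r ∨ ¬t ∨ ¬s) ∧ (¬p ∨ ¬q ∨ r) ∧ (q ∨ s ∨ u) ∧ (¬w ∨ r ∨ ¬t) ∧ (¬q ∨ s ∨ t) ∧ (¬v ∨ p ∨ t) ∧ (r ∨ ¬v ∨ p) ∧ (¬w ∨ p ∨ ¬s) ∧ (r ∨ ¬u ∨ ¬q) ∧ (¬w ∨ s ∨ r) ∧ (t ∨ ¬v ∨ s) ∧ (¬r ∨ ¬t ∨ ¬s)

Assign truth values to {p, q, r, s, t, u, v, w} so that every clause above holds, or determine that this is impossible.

Suppose q = True.
Suppose s = True.
Suppose w = False.
Unit clause (v) forces v = True.
Suppose u = False.
Suppose t = False.
Unit clause (p) forces p = True.
Unit clause (r) forces r = True.
Every clause now holds.

p ↦ True, q ↦ True, r ↦ True, s ↦ True, t ↦ False, u ↦ False, v ↦ True, w ↦ False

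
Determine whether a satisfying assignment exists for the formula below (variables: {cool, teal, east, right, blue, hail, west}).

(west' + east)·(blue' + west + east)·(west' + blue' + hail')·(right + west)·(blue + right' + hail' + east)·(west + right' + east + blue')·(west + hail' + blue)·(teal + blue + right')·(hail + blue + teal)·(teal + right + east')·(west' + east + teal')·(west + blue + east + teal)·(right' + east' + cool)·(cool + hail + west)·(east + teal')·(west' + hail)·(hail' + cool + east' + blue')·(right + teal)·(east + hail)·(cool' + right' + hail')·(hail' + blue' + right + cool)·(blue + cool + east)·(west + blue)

Satisfiable

Try west = 0.
From the singleton clause (right), right = 1.
From the singleton clause (blue), blue = 1.
From the singleton clause (east), east = 1.
From the singleton clause (cool), cool = 1.
From the singleton clause (hail'), hail = 0.
Every clause is now satisfied; teal is unconstrained.
A satisfying assignment: cool=1, teal=1, east=1, right=1, blue=1, hail=0, west=0.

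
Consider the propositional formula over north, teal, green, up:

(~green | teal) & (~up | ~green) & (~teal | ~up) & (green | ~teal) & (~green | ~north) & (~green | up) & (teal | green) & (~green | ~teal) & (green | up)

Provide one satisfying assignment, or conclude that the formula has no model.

UNSATISFIABLE

Branch on green: set green = 0.
From the singleton clause (~teal), teal = 0.
But (teal) is also a unit clause — contradiction.
Undo green and try green = 1.
From the singleton clause (teal), teal = 1.
But (~teal) is also a unit clause — contradiction.
Neither green = 1 nor green = 0 works.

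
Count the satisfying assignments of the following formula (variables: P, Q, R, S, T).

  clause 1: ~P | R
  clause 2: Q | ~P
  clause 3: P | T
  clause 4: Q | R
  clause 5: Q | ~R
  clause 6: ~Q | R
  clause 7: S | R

6

There are 2^5 = 32 truth assignments over (P, Q, R, S, T).
Split on R. With R = 1, the clauses containing R are satisfied and ~R drops from the rest; 6 of the 2^4 = 16 assignments to the other variables satisfy what remains.
With R = 0, by the same count on the reduced clause set, 0 assignments work.
Total: 6 + 0 = 6.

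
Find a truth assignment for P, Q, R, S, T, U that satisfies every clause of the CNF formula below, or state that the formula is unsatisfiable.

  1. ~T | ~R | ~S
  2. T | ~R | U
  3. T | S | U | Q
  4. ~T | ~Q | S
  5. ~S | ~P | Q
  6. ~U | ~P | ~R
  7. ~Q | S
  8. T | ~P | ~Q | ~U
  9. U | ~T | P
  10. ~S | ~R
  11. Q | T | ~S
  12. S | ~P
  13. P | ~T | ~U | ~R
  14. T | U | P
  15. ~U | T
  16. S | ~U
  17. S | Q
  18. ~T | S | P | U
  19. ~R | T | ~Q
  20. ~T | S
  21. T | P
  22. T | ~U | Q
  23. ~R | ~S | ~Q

Branch on Q: set Q = 1.
The clause (S) is unit, so S = 1.
The clause (~R) is unit, so R = 0.
Branch on U: set U = 0.
Branch on T: set T = 0.
The clause (P) is unit, so P = 1.
All clauses are satisfied.

P ↦ 1, Q ↦ 1, R ↦ 0, S ↦ 1, T ↦ 0, U ↦ 0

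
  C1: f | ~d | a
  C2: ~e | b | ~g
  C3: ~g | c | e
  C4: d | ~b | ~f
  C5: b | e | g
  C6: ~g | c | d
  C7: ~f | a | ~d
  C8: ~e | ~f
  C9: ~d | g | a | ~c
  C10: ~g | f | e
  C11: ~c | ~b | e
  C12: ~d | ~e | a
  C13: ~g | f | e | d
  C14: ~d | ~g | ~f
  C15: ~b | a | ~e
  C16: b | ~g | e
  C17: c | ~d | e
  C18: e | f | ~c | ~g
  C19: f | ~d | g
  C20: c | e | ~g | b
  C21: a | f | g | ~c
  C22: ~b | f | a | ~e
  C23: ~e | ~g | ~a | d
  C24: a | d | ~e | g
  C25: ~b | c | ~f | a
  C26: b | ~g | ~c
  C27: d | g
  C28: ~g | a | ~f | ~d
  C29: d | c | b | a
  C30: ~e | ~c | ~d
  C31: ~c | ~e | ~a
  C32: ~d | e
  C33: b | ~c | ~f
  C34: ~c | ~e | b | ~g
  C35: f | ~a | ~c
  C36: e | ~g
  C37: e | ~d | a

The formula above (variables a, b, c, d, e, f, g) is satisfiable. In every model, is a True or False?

Suppose a = 0.
Suppose f = 1.
From the singleton clause (~d), d = 0.
From the singleton clause (~b), b = 0.
From the singleton clause (~e), e = 0.
From the singleton clause (g), g = 1.
But (~g) is also a unit clause — contradiction.
Undo f and try f = 0.
From the singleton clause (~d), d = 0.
From the singleton clause (g), g = 1.
From the singleton clause (c), c = 1.
From the singleton clause (e), e = 1.
From the singleton clause (b), b = 1.
But (~b) is also a unit clause — contradiction.
Both values of f lead to a conflict.
So every satisfying assignment has a = True.

True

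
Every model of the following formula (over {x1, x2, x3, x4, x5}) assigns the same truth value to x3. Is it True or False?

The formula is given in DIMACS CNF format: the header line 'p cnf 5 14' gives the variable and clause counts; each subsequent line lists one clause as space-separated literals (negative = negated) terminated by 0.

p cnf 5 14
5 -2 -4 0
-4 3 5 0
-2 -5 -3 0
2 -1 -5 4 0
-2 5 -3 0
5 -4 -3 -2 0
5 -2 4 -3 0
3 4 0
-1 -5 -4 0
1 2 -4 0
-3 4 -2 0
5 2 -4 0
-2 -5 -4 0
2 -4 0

Suppose x3 = False.
Unit clause (x4) forces x4 = True.
Unit clause (x5) forces x5 = True.
Unit clause (¬x1) forces x1 = False.
Unit clause (x2) forces x2 = True.
Now (¬x2) is unsatisfied and unit — conflict.
So every satisfying assignment has x3 = True.

True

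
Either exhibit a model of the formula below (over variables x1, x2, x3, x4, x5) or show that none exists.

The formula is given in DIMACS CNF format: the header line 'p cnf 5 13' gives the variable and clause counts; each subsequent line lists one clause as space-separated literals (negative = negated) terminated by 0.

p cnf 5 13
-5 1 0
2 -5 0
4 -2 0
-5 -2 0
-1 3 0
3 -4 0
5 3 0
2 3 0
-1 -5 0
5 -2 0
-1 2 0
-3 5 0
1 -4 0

Case x5 = False:
Unit clause (x3) forces x3 = True.
But (¬x3) is also a unit clause — contradiction.
So x5 must be the other value — set x5 = True.
Unit clause (x1) forces x1 = True.
But (¬x1) is also a unit clause — contradiction.
Either choice for x5 ends in contradiction.

UNSATISFIABLE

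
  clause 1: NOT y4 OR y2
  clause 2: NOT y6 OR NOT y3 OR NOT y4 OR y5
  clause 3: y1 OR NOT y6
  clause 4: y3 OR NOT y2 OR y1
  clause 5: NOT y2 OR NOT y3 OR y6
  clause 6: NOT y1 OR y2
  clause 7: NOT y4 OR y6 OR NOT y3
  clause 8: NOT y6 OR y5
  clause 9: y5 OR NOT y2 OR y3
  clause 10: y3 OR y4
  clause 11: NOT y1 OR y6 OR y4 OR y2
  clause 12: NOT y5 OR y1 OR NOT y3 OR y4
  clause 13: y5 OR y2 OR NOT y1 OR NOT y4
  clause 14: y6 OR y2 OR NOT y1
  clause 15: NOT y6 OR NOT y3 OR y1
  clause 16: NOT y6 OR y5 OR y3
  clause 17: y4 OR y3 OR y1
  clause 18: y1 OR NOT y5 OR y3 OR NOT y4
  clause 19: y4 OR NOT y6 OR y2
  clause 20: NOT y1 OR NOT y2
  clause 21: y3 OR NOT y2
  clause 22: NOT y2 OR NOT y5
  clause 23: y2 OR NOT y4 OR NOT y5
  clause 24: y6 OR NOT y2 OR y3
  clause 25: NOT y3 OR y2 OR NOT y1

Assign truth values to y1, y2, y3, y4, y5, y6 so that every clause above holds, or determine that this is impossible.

Case y4 = false:
Unit clause (y3) forces y3 = true.
Case y1 = false:
Unit clause (NOT y6) forces y6 = false.
Unit clause (NOT y2) forces y2 = false.
Unit clause (NOT y5) forces y5 = false.
Every clause now holds.

y1 ↦ false,  y2 ↦ false,  y3 ↦ true,  y4 ↦ false,  y5 ↦ false,  y6 ↦ false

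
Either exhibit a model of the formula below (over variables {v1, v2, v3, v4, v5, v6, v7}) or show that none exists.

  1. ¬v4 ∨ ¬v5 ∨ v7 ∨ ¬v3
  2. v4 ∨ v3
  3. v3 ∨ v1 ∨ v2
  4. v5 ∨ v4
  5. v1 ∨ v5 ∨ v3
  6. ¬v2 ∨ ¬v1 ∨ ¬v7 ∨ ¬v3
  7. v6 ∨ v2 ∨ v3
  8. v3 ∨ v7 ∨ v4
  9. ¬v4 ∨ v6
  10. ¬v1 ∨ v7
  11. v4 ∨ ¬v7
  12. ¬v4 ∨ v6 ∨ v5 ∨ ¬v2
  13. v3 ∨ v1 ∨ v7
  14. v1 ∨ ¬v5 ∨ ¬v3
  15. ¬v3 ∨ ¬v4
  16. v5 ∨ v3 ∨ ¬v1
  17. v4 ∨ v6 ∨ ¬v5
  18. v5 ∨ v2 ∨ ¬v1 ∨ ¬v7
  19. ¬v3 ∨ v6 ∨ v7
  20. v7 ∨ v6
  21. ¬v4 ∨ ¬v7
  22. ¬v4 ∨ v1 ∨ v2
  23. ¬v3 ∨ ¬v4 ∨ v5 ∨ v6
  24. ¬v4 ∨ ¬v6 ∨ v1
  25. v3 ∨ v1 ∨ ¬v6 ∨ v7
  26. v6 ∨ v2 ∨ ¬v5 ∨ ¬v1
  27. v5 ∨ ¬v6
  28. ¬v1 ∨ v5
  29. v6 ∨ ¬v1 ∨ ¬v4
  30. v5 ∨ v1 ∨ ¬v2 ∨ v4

Branch on v4: set v4 = True.
(v6) alone gives v6 = True.
(¬v3) alone gives v3 = False.
(¬v7) alone gives v7 = False.
(¬v1) alone gives v1 = False.
But (v1) is also a unit clause — contradiction.
Undo v4 and try v4 = False.
(v3) alone gives v3 = True.
(v5) alone gives v5 = True.
(¬v7) alone gives v7 = False.
(¬v1) alone gives v1 = False.
But (v1) is also a unit clause — contradiction.
Neither v4 = True nor v4 = False works.

UNSATISFIABLE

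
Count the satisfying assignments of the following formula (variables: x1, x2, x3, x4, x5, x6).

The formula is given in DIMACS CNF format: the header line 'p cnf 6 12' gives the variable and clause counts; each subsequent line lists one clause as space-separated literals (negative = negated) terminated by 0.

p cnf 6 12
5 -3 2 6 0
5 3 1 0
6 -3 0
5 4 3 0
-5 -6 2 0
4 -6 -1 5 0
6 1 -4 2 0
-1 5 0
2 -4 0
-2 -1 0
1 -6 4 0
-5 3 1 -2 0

There are 2^6 = 64 truth assignments over (x1, x2, x3, x4, x5, x6).
Split on x3. With x3 = True, the clauses containing x3 are satisfied and ¬x3 drops from the rest; 2 of the 2^5 = 32 assignments to the other variables satisfy what remains.
With x3 = False, by the same count on the reduced clause set, 2 assignments work.
Total: 2 + 2 = 4.

4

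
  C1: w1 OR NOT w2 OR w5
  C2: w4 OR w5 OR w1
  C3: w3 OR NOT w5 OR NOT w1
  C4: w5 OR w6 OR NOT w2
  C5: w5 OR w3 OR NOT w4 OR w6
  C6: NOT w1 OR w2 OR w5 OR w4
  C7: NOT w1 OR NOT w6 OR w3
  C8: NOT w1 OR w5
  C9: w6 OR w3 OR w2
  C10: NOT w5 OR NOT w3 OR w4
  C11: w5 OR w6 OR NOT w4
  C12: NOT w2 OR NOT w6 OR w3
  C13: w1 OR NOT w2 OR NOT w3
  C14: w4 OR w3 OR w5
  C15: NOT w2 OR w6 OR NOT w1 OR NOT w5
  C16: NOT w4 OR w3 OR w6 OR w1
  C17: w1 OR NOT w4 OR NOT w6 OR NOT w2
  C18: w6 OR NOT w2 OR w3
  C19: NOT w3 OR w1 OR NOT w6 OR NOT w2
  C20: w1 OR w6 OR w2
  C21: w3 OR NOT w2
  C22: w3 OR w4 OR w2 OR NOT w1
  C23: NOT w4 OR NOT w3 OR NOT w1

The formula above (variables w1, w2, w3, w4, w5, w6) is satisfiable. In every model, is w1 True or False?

False

Suppose w1 = true.
From the singleton clause (w5), w5 = true.
From the singleton clause (w3), w3 = true.
From the singleton clause (w4), w4 = true.
But (NOT w4) is also a unit clause — contradiction.
So every satisfying assignment has w1 = False.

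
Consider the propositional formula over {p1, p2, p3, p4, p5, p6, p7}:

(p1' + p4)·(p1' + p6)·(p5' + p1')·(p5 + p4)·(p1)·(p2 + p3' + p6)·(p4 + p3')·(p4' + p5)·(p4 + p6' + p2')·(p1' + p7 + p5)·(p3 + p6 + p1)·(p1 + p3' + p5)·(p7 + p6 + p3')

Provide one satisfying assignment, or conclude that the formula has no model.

(p1) alone gives p1 = 1.
(p4) alone gives p4 = 1.
(p6) alone gives p6 = 1.
(p5') alone gives p5 = 0.
That conflicts with the unit clause (p5).

UNSATISFIABLE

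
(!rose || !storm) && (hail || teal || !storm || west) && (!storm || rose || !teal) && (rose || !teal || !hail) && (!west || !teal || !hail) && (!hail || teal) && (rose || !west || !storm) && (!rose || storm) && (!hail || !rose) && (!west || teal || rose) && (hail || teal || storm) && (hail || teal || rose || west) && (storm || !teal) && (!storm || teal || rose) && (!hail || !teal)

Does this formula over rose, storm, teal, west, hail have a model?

Suppose rose = false.
Suppose storm = false.
Unit clause (!teal) forces teal = false.
Unit clause (!hail) forces hail = false.
That conflicts with the unit clause (hail).
So storm must be the other value — set storm = true.
Unit clause (!teal) forces teal = false.
That conflicts with the unit clause (teal).
Either choice for storm ends in contradiction.
So rose must be the other value — set rose = true.
Unit clause (!storm) forces storm = false.
That conflicts with the unit clause (storm).
Either choice for rose ends in contradiction.
No assignment satisfies every clause.

No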